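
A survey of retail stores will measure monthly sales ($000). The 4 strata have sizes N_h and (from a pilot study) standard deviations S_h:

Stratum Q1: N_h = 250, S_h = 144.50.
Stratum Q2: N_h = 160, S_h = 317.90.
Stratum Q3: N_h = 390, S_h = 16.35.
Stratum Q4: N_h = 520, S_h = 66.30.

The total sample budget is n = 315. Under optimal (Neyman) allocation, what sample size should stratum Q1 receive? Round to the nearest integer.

Neyman allocation: n_h = n · N_h S_h / Σ N_i S_i, with n = 315.
  stratum Q1: N_h·S_h = 250·144.50 = 36125.00
  stratum Q2: N_h·S_h = 160·317.90 = 50864.00
  stratum Q3: N_h·S_h = 390·16.35 = 6376.50
  stratum Q4: N_h·S_h = 520·66.30 = 34476.00
Σ N_h S_h = 127841.50
n for stratum Q1 = 315·36125.00/127841.50 = 89.012 → 89

89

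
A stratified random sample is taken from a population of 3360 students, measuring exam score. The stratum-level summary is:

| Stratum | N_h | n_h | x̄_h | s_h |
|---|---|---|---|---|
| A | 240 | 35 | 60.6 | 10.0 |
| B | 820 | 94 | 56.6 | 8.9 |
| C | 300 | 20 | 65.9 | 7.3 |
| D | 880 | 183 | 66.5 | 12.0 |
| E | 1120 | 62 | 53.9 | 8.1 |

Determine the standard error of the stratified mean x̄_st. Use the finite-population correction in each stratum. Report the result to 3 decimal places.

V̂(x̄_st) = Σ W_h² (1 − n_h/N_h) s_h²/n_h, with W_h = N_h/N and N = 3360:
  stratum A: (240/3360)²·(1 − 35/240)·10.0²/35 = 0.0124514
  stratum B: (820/3360)²·(1 − 94/820)·8.9²/94 = 0.0444349
  stratum C: (300/3360)²·(1 − 20/300)·7.3²/20 = 0.0198251
  stratum D: (880/3360)²·(1 − 183/880)·12.0²/183 = 0.0427512
  stratum E: (1120/3360)²·(1 − 62/1120)·8.1²/62 = 0.111072
V̂(x̄_st) = 0.230534
SE(x̄_st) = √0.230534 = 0.48014

SE(x̄_st) ≈ 0.480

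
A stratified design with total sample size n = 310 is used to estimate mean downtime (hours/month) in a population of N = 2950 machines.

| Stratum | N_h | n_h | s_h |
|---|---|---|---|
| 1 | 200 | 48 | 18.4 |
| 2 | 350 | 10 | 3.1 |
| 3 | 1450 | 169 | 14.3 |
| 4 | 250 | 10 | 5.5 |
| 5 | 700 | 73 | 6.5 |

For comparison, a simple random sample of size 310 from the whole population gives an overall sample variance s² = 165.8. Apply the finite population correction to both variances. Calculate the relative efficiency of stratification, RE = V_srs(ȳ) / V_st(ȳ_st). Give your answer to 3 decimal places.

RE ≈ 1.383

V̂(ȳ_st) = Σ W_h² (1 − n_h/N_h) s_h²/n_h, with W_h = N_h/N and N = 2950:
  stratum 1: (200/2950)²·(1 − 48/200)·18.4²/48 = 0.0246391
  stratum 2: (350/2950)²·(1 − 10/350)·3.1²/10 = 0.0131409
  stratum 3: (1450/2950)²·(1 − 169/1450)·14.3²/169 = 0.258261
  stratum 4: (250/2950)²·(1 − 10/250)·5.5²/10 = 0.0208561
  stratum 5: (700/2950)²·(1 − 73/700)·6.5²/73 = 0.0291894
V_st = 0.346086
V_srs = (1 − 310/2950)·165.8/310 = 0.478635
Relative efficiency = V_srs / V_st = 0.478635/0.346086 = 1.3830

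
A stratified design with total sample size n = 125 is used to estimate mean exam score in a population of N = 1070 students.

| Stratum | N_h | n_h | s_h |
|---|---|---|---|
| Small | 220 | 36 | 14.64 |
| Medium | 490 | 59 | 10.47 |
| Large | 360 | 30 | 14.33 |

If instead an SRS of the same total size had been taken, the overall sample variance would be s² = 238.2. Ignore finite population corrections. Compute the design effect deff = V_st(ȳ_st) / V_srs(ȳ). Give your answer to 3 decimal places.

deff ≈ 0.743

V̂(ȳ_st) = Σ W_h² s_h²/n_h, with W_h = N_h/N and N = 1070:
  stratum Small: (220/1070)²·14.64²/36 = 0.251685
  stratum Medium: (490/1070)²·10.47²/59 = 0.389642
  stratum Large: (360/1070)²·14.33²/30 = 0.774834
V_st = 1.41616
V_srs = s²/n = 238.2/125 = 1.9056
deff = V_st / V_srs = 1.41616/1.9056 = 0.7432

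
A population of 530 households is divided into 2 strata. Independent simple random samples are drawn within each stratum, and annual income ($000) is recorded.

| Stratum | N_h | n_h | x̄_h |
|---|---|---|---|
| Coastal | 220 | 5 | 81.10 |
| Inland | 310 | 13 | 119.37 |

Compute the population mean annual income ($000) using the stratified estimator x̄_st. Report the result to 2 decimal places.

x̄_st ≈ 103.48

N = Σ N_h = 530. Stratum weights W_h = N_h/N.
x̄_st = (220·81.10 + 310·119.37) / 530 = 103.4843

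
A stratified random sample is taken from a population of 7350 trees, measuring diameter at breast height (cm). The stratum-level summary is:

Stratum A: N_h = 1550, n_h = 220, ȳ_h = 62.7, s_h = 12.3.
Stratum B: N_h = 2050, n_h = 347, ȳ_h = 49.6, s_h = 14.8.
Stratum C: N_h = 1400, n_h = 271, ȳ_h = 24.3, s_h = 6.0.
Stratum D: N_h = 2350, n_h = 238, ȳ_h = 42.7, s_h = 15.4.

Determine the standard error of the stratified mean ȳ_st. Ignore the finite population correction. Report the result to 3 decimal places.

V̂(ȳ_st) = Σ W_h² s_h²/n_h, with W_h = N_h/N and N = 7350:
  stratum A: (1550/7350)²·12.3²/220 = 0.0305827
  stratum B: (2050/7350)²·14.8²/347 = 0.0491051
  stratum C: (1400/7350)²·6.0²/271 = 0.00481964
  stratum D: (2350/7350)²·15.4²/238 = 0.101865
V̂(ȳ_st) = 0.186373
SE(ȳ_st) = √0.186373 = 0.431709

SE(ȳ_st) ≈ 0.432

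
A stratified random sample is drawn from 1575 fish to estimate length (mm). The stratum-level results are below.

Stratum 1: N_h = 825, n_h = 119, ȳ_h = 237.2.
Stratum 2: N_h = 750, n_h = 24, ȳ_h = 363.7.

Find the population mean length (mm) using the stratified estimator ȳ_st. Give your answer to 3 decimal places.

ȳ_st ≈ 297.438

N = Σ N_h = 1575. Stratum weights W_h = N_h/N.
ȳ_st = (825·237.2 + 750·363.7) / 1575 = 297.43810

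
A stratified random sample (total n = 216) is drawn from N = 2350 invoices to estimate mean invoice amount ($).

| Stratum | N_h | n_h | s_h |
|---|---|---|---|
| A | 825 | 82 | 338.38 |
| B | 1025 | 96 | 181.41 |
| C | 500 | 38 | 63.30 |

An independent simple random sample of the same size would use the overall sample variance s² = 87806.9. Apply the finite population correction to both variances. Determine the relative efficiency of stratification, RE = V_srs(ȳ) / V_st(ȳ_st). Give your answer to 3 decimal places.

V̂(ȳ_st) = Σ W_h² (1 − n_h/N_h) s_h²/n_h, with W_h = N_h/N and N = 2350:
  stratum A: (825/2350)²·(1 − 82/825)·338.38²/82 = 154.99
  stratum B: (1025/2350)²·(1 − 96/1025)·181.41²/96 = 59.1092
  stratum C: (500/2350)²·(1 − 38/500)·63.30²/38 = 4.41062
V_st = 218.509
V_srs = (1 − 216/2350)·87806.9/216 = 369.149
Relative efficiency = V_srs / V_st = 369.149/218.509 = 1.6894

RE ≈ 1.689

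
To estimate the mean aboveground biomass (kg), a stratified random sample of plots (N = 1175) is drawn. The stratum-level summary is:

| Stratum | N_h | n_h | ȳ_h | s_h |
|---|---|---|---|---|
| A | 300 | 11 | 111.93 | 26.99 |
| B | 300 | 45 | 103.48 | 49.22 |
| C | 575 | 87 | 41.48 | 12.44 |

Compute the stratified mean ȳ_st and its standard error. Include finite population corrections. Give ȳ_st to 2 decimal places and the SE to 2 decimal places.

ȳ_st = Σ W_h ȳ_h = (300·111.93 + 300·103.48 + 575·41.48)/1175 = 75.29702
V̂(ȳ_st) = Σ W_h² (1 − n_h/N_h) s_h²/n_h, with W_h = N_h/N and N = 1175:
  stratum A: (300/1175)²·(1 − 11/300)·26.99²/11 = 4.15869
  stratum B: (300/1175)²·(1 − 45/300)·49.22²/45 = 2.98302
  stratum C: (575/1175)²·(1 − 87/575)·12.44²/87 = 0.361521
V̂(ȳ_st) = 7.50323
SE(ȳ_st) = √7.50323 = 2.7392

ȳ_st ≈ 75.30, SE ≈ 2.74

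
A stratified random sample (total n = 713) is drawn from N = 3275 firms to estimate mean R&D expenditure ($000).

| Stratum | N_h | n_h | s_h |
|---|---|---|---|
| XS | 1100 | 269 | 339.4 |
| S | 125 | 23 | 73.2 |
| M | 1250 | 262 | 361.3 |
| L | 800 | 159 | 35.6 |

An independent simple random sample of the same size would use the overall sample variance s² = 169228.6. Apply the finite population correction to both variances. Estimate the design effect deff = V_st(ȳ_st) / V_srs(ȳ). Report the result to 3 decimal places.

deff ≈ 0.509

V̂(ȳ_st) = Σ W_h² (1 − n_h/N_h) s_h²/n_h, with W_h = N_h/N and N = 3275:
  stratum XS: (1100/3275)²·(1 − 269/1100)·339.4²/269 = 36.4958
  stratum S: (125/3275)²·(1 − 23/125)·73.2²/23 = 0.276938
  stratum M: (1250/3275)²·(1 − 262/1250)·361.3²/262 = 57.3692
  stratum L: (800/3275)²·(1 − 159/800)·35.6²/159 = 0.381091
V_st = 94.523
V_srs = (1 − 713/3275)·169228.6/713 = 185.674
deff = V_st / V_srs = 94.523/185.674 = 0.5091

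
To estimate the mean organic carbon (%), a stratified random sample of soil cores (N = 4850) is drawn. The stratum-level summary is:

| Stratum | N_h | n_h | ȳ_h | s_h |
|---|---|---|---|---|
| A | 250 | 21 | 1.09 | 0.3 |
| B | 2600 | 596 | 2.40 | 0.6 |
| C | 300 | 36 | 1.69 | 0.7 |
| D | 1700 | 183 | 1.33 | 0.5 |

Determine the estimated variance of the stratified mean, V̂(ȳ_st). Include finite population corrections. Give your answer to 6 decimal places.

V̂(ȳ_st) = Σ W_h² (1 − n_h/N_h) s_h²/n_h, with W_h = N_h/N and N = 4850:
  stratum A: (250/4850)²·(1 − 21/250)·0.3²/21 = 1.04307e-05
  stratum B: (2600/4850)²·(1 − 596/2600)·0.6²/596 = 0.000133796
  stratum C: (300/4850)²·(1 − 36/300)·0.7²/36 = 4.58285e-05
  stratum D: (1700/4850)²·(1 − 183/1700)·0.5²/183 = 0.000149775
V̂(ȳ_st) = 0.000339831

V̂(ȳ_st) ≈ 0.000340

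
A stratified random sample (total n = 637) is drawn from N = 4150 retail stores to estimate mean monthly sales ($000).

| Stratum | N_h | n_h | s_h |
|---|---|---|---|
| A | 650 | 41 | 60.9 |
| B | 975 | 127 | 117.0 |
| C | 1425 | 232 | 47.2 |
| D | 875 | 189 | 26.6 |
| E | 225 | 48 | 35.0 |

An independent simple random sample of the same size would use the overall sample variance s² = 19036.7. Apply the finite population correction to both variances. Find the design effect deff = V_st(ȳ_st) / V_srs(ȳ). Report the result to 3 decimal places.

V̂(ȳ_st) = Σ W_h² (1 − n_h/N_h) s_h²/n_h, with W_h = N_h/N and N = 4150:
  stratum A: (650/4150)²·(1 − 41/650)·60.9²/41 = 2.07915
  stratum B: (975/4150)²·(1 − 127/975)·117.0²/127 = 5.17455
  stratum C: (1425/4150)²·(1 − 232/1425)·47.2²/232 = 0.947884
  stratum D: (875/4150)²·(1 − 189/875)·26.6²/189 = 0.130478
  stratum E: (225/4150)²·(1 − 48/225)·35.0²/48 = 0.0590139
V_st = 8.39107
V_srs = (1 − 637/4150)·19036.7/637 = 25.2978
deff = V_st / V_srs = 8.39107/25.2978 = 0.3317

deff ≈ 0.332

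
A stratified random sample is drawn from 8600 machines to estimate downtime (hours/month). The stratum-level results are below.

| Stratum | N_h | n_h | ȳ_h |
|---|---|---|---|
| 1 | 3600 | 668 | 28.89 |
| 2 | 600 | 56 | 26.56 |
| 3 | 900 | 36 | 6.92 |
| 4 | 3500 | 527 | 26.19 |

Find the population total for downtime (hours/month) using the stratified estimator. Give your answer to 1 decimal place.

τ̂_st = Σ N_h ȳ_h = 3600·28.89 + 600·26.56 + 900·6.92 + 3500·26.19 = 217833.0

τ̂_st ≈ 217833.0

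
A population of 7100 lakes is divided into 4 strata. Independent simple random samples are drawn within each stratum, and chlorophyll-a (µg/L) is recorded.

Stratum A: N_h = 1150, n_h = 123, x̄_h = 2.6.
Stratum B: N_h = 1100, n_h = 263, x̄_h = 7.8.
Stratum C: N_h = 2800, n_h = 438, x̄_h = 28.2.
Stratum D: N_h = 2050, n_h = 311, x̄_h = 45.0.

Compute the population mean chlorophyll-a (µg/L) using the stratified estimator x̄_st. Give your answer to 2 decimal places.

x̄_st ≈ 25.74

N = Σ N_h = 7100. Stratum weights W_h = N_h/N.
x̄_st = (1150·2.6 + 1100·7.8 + 2800·28.2 + 2050·45.0) / 7100 = 25.7437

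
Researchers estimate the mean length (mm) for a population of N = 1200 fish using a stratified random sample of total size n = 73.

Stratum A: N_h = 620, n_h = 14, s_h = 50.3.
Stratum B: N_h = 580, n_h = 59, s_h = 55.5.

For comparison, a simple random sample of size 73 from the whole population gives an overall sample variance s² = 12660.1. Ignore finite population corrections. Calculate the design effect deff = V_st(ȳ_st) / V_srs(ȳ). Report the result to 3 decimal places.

V̂(ȳ_st) = Σ W_h² s_h²/n_h, with W_h = N_h/N and N = 1200:
  stratum A: (620/1200)²·50.3²/14 = 48.2424
  stratum B: (580/1200)²·55.5²/59 = 12.1963
V_st = 60.4387
V_srs = s²/n = 12660.1/73 = 173.426
deff = V_st / V_srs = 60.4387/173.426 = 0.3485

deff ≈ 0.348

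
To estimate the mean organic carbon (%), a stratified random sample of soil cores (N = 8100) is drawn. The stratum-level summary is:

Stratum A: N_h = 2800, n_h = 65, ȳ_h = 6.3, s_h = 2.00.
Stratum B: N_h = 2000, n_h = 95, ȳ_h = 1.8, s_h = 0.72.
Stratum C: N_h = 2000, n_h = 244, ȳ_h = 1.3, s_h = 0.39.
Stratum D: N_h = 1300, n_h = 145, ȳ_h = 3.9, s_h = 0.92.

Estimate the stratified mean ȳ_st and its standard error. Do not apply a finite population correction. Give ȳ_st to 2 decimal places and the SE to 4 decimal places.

ȳ_st ≈ 3.57, SE ≈ 0.0887

ȳ_st = Σ W_h ȳ_h = (2800·6.3 + 2000·1.8 + 2000·1.3 + 1300·3.9)/8100 = 3.56914
V̂(ȳ_st) = Σ W_h² s_h²/n_h, with W_h = N_h/N and N = 8100:
  stratum A: (2800/8100)²·2.00²/65 = 0.00735348
  stratum B: (2000/8100)²·0.72²/95 = 0.000332684
  stratum C: (2000/8100)²·0.39²/244 = 3.8004e-05
  stratum D: (1300/8100)²·0.92²/145 = 0.000150357
V̂(ȳ_st) = 0.00787452
SE(ȳ_st) = √0.00787452 = 0.0887385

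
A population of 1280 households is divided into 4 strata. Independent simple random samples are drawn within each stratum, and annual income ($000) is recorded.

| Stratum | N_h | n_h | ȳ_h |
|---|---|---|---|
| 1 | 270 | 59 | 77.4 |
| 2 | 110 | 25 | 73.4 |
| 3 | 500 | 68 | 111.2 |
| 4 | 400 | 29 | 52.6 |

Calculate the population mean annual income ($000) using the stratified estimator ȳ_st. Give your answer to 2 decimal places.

N = Σ N_h = 1280. Stratum weights W_h = N_h/N.
ȳ_st = (270·77.4 + 110·73.4 + 500·111.2 + 400·52.6) / 1280 = 82.5094

ȳ_st ≈ 82.51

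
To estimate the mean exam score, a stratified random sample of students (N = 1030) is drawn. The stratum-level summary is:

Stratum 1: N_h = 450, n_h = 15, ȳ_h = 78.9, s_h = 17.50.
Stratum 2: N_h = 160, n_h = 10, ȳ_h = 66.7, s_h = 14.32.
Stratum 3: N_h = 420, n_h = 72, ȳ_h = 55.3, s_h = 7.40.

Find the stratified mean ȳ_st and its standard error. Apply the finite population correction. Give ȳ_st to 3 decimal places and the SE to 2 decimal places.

ȳ_st = Σ W_h ȳ_h = (450·78.9 + 160·66.7 + 420·55.3)/1030 = 67.38155
V̂(ȳ_st) = Σ W_h² (1 − n_h/N_h) s_h²/n_h, with W_h = N_h/N and N = 1030:
  stratum 1: (450/1030)²·(1 − 15/450)·17.50²/15 = 3.76714
  stratum 2: (160/1030)²·(1 − 10/160)·14.32²/10 = 0.463898
  stratum 3: (420/1030)²·(1 − 72/420)·7.40²/72 = 0.104782
V̂(ȳ_st) = 4.33582
SE(ȳ_st) = √4.33582 = 2.08226

ȳ_st ≈ 67.382, SE ≈ 2.08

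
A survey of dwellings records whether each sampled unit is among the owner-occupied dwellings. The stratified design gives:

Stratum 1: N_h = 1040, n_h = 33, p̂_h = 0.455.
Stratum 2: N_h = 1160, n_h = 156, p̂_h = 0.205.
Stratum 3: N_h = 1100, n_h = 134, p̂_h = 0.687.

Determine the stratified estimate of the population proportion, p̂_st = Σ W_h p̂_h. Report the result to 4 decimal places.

N = 3300; stratum weights W_h = N_h/N.
p̂_st = Σ W_h p̂_h = (1040·0.455 + 1160·0.205 + 1100·0.687)/3300 = 0.44445

p̂_st ≈ 0.4445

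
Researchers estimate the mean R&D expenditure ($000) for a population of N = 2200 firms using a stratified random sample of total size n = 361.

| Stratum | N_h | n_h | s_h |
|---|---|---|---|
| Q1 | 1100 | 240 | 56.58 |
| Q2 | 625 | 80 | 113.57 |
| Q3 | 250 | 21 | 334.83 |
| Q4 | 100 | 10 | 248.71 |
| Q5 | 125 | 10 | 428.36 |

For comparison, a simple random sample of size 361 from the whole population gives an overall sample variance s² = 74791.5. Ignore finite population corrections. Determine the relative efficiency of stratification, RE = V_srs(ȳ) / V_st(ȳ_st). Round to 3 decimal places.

RE ≈ 1.317

V̂(ȳ_st) = Σ W_h² s_h²/n_h, with W_h = N_h/N and N = 2200:
  stratum Q1: (1100/2200)²·56.58²/240 = 3.33468
  stratum Q2: (625/2200)²·113.57²/80 = 13.0122
  stratum Q3: (250/2200)²·334.83²/21 = 68.9389
  stratum Q4: (100/2200)²·248.71²/10 = 12.7803
  stratum Q5: (125/2200)²·428.36²/10 = 59.2369
V_st = 157.303
V_srs = s²/n = 74791.5/361 = 207.179
Relative efficiency = V_srs / V_st = 207.179/157.303 = 1.3171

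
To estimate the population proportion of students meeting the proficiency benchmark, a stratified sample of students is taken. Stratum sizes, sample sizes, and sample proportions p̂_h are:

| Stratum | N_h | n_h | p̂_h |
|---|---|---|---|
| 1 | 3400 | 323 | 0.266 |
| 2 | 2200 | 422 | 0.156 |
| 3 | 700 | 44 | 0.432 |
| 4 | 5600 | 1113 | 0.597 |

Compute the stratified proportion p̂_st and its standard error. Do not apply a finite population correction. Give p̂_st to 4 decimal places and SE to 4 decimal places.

N = 11900; stratum weights W_h = N_h/N.
p̂_st = Σ W_h p̂_h = (3400·0.266 + 2200·0.156 + 700·0.432 + 5600·0.597)/11900 = 0.41119
V̂(p̂_st) = Σ W_h² p̂_h(1−p̂_h)/(n_h−1):
  stratum 1: (3400/11900)²·0.266·0.734/322 = 4.94978e-05
  stratum 2: (2200/11900)²·0.156·0.844/421 = 1.0689e-05
  stratum 3: (700/11900)²·0.432·0.568/43 = 1.97454e-05
  stratum 4: (5600/11900)²·0.597·0.403/1112 = 4.79134e-05
V̂(p̂_st) = 0.000127846; SE = √V̂ = 0.0113069

p̂_st ≈ 0.4112, SE ≈ 0.0113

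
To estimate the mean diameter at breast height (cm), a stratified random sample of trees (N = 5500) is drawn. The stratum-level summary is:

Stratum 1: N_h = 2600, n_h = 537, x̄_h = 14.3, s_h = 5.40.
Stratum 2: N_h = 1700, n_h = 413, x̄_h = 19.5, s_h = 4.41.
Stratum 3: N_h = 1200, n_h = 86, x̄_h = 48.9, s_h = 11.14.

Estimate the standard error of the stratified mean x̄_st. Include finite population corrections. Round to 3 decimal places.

V̂(x̄_st) = Σ W_h² (1 − n_h/N_h) s_h²/n_h, with W_h = N_h/N and N = 5500:
  stratum 1: (2600/5500)²·(1 − 537/2600)·5.40²/537 = 0.00962854
  stratum 2: (1700/5500)²·(1 − 413/1700)·4.41²/413 = 0.00340588
  stratum 3: (1200/5500)²·(1 − 86/1200)·11.14²/86 = 0.0637695
V̂(x̄_st) = 0.0768039
SE(x̄_st) = √0.0768039 = 0.277135

SE(x̄_st) ≈ 0.277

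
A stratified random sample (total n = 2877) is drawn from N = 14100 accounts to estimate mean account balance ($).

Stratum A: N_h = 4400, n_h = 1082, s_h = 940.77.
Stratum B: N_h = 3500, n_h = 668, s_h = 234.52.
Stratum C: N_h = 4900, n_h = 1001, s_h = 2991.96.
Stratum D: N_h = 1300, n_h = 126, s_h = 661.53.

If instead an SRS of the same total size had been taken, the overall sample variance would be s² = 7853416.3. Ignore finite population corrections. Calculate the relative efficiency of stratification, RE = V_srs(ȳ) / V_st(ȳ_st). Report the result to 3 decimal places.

RE ≈ 2.286

V̂(ȳ_st) = Σ W_h² s_h²/n_h, with W_h = N_h/N and N = 14100:
  stratum A: (4400/14100)²·940.77²/1082 = 79.6539
  stratum B: (3500/14100)²·234.52²/668 = 5.07319
  stratum C: (4900/14100)²·2991.96²/1001 = 1080.02
  stratum D: (1300/14100)²·661.53²/126 = 29.5241
V_st = 1194.27
V_srs = s²/n = 7853416.3/2877 = 2729.72
Relative efficiency = V_srs / V_st = 2729.72/1194.27 = 2.2857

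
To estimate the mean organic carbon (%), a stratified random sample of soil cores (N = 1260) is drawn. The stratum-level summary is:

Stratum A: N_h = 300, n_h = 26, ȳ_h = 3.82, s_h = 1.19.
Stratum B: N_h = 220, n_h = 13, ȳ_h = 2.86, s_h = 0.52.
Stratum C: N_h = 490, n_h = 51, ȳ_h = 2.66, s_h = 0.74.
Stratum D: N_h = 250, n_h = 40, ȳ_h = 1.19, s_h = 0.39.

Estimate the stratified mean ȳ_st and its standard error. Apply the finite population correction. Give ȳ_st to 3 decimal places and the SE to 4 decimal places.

ȳ_st ≈ 2.679, SE ≈ 0.0707

ȳ_st = Σ W_h ȳ_h = (300·3.82 + 220·2.86 + 490·2.66 + 250·1.19)/1260 = 2.67944
V̂(ȳ_st) = Σ W_h² (1 − n_h/N_h) s_h²/n_h, with W_h = N_h/N and N = 1260:
  stratum A: (300/1260)²·(1 − 26/300)·1.19²/26 = 0.00282001
  stratum B: (220/1260)²·(1 − 13/220)·0.52²/13 = 0.000596644
  stratum C: (490/1260)²·(1 − 51/490)·0.74²/51 = 0.00145483
  stratum D: (250/1260)²·(1 − 40/250)·0.39²/40 = 0.000125744
V̂(ȳ_st) = 0.00499723
SE(ȳ_st) = √0.00499723 = 0.0706911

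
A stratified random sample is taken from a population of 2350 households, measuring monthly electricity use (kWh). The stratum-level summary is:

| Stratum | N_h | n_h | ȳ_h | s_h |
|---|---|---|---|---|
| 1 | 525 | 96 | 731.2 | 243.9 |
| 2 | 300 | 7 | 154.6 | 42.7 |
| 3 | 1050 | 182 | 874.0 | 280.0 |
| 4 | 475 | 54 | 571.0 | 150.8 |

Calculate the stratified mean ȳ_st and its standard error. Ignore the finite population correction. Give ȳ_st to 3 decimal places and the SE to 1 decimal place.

ȳ_st ≈ 689.015, SE ≈ 11.8

ȳ_st = Σ W_h ȳ_h = (525·731.2 + 300·154.6 + 1050·874.0 + 475·571.0)/2350 = 689.01489
V̂(ȳ_st) = Σ W_h² s_h²/n_h, with W_h = N_h/N and N = 2350:
  stratum 1: (525/2350)²·243.9²/96 = 30.9268
  stratum 2: (300/2350)²·42.7²/7 = 4.24487
  stratum 3: (1050/2350)²·280.0²/182 = 85.9978
  stratum 4: (475/2350)²·150.8²/54 = 17.2052
V̂(ȳ_st) = 138.375
SE(ȳ_st) = √138.375 = 11.7633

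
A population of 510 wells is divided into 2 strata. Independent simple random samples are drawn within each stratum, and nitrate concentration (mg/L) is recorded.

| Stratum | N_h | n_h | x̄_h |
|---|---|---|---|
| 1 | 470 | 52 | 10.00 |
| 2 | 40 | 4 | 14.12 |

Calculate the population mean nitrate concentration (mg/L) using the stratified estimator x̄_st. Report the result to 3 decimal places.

x̄_st ≈ 10.323

N = Σ N_h = 510. Stratum weights W_h = N_h/N.
x̄_st = (470·10.00 + 40·14.12) / 510 = 10.32314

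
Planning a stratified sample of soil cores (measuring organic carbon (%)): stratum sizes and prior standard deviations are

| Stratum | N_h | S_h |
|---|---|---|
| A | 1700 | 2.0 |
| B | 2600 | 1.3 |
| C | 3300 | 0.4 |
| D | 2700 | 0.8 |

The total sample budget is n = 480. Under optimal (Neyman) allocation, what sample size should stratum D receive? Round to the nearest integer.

101

Neyman allocation: n_h = n · N_h S_h / Σ N_i S_i, with n = 480.
  stratum A: N_h·S_h = 1700·2.0 = 3400.00
  stratum B: N_h·S_h = 2600·1.3 = 3380.00
  stratum C: N_h·S_h = 3300·0.4 = 1320.00
  stratum D: N_h·S_h = 2700·0.8 = 2160.00
Σ N_h S_h = 10260.00
n for stratum D = 480·2160.00/10260.00 = 101.053 → 101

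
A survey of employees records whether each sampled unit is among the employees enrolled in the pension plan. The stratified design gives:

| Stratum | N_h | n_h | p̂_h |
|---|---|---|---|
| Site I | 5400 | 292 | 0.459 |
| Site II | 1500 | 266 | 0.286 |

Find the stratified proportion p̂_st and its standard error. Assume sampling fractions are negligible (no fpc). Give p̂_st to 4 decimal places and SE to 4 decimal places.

p̂_st ≈ 0.4214, SE ≈ 0.0236

N = 6900; stratum weights W_h = N_h/N.
p̂_st = Σ W_h p̂_h = (5400·0.459 + 1500·0.286)/6900 = 0.42139
V̂(p̂_st) = Σ W_h² p̂_h(1−p̂_h)/(n_h−1):
  stratum Site I: (5400/6900)²·0.459·0.541/291 = 0.000522644
  stratum Site II: (1500/6900)²·0.286·0.714/265 = 3.64169e-05
V̂(p̂_st) = 0.000559061; SE = √V̂ = 0.0236445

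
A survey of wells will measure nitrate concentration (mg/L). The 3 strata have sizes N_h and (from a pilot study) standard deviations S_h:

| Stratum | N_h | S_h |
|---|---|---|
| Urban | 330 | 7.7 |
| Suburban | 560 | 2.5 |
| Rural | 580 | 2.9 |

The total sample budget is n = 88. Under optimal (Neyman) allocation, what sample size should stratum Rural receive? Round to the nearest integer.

26

Neyman allocation: n_h = n · N_h S_h / Σ N_i S_i, with n = 88.
  stratum Urban: N_h·S_h = 330·7.7 = 2541.00
  stratum Suburban: N_h·S_h = 560·2.5 = 1400.00
  stratum Rural: N_h·S_h = 580·2.9 = 1682.00
Σ N_h S_h = 5623.00
n for stratum Rural = 88·1682.00/5623.00 = 26.323 → 26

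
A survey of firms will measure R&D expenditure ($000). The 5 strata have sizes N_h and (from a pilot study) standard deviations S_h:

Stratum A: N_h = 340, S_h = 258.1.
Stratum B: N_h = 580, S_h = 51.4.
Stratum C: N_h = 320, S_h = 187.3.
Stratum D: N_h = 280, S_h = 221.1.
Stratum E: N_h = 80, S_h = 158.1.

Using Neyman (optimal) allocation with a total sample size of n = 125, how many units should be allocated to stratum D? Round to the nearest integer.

Neyman allocation: n_h = n · N_h S_h / Σ N_i S_i, with n = 125.
  stratum A: N_h·S_h = 340·258.1 = 87754.00
  stratum B: N_h·S_h = 580·51.4 = 29812.00
  stratum C: N_h·S_h = 320·187.3 = 59936.00
  stratum D: N_h·S_h = 280·221.1 = 61908.00
  stratum E: N_h·S_h = 80·158.1 = 12648.00
Σ N_h S_h = 252058.00
n for stratum D = 125·61908.00/252058.00 = 30.701 → 31

31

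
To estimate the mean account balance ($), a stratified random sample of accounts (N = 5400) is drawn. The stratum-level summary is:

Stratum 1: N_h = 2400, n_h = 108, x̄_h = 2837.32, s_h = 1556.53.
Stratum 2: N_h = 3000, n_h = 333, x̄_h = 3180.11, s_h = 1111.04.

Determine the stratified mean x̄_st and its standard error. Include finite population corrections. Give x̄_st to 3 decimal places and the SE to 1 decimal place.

x̄_st = Σ W_h x̄_h = (2400·2837.32 + 3000·3180.11)/5400 = 3027.75889
V̂(x̄_st) = Σ W_h² (1 − n_h/N_h) s_h²/n_h, with W_h = N_h/N and N = 5400:
  stratum 1: (2400/5400)²·(1 − 108/2400)·1556.53²/108 = 4231.84
  stratum 2: (3000/5400)²·(1 − 333/3000)·1111.04²/333 = 1017.12
V̂(x̄_st) = 5248.96
SE(x̄_st) = √5248.96 = 72.4497

x̄_st ≈ 3027.759, SE ≈ 72.4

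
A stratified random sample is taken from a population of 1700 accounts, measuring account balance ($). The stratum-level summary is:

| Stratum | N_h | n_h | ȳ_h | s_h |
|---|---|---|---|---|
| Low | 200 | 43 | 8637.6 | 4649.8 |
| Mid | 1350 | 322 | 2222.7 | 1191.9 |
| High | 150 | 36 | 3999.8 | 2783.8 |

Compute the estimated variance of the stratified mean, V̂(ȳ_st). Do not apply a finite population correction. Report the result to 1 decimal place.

V̂(ȳ_st) ≈ 11417.4

V̂(ȳ_st) = Σ W_h² s_h²/n_h, with W_h = N_h/N and N = 1700:
  stratum Low: (200/1700)²·4649.8²/43 = 6959.25
  stratum Mid: (1350/1700)²·1191.9²/322 = 2782.23
  stratum High: (150/1700)²·2783.8²/36 = 1675.94
V̂(ȳ_st) = 11417.4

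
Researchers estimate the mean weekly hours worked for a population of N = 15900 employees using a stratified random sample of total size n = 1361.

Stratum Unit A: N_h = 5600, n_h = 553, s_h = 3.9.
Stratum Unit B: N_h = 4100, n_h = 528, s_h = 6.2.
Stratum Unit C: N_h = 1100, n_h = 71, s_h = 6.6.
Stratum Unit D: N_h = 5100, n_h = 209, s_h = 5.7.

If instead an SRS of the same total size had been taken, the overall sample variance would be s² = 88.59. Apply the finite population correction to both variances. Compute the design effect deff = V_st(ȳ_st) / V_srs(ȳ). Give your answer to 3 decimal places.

V̂(ȳ_st) = Σ W_h² (1 − n_h/N_h) s_h²/n_h, with W_h = N_h/N and N = 15900:
  stratum Unit A: (5600/15900)²·(1 − 553/5600)·3.9²/553 = 0.0030749
  stratum Unit B: (4100/15900)²·(1 − 528/4100)·6.2²/528 = 0.00421746
  stratum Unit C: (1100/15900)²·(1 − 71/1100)·6.6²/71 = 0.0027469
  stratum Unit D: (5100/15900)²·(1 − 209/5100)·5.7²/209 = 0.0153383
V_st = 0.0253776
V_srs = (1 − 1361/15900)·88.59/1361 = 0.0595201
deff = V_st / V_srs = 0.0253776/0.0595201 = 0.4264

deff ≈ 0.426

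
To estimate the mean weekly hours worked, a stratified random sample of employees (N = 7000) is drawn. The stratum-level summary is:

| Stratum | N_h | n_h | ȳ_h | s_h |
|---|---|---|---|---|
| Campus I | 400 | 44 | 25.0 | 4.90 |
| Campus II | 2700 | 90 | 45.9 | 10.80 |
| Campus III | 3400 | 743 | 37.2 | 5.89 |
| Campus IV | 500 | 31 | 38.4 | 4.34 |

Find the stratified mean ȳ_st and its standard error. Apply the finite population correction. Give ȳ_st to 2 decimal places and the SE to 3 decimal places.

ȳ_st ≈ 39.94, SE ≈ 0.447

ȳ_st = Σ W_h ȳ_h = (400·25.0 + 2700·45.9 + 3400·37.2 + 500·38.4)/7000 = 39.94429
V̂(ȳ_st) = Σ W_h² (1 − n_h/N_h) s_h²/n_h, with W_h = N_h/N and N = 7000:
  stratum Campus I: (400/7000)²·(1 − 44/400)·4.90²/44 = 0.00158582
  stratum Campus II: (2700/7000)²·(1 − 90/2700)·10.80²/90 = 0.186386
  stratum Campus III: (3400/7000)²·(1 − 743/3400)·5.89²/743 = 0.00860828
  stratum Campus IV: (500/7000)²·(1 − 31/500)·4.34²/31 = 0.0029078
V̂(ȳ_st) = 0.199488
SE(ȳ_st) = √0.199488 = 0.446641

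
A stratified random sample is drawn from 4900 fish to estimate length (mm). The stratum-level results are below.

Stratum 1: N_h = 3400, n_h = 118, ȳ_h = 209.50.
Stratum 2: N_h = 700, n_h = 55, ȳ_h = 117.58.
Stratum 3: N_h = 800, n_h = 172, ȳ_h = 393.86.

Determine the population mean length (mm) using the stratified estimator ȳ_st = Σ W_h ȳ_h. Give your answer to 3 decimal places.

N = Σ N_h = 4900. Stratum weights W_h = N_h/N.
ȳ_st = (3400·209.50 + 700·117.58 + 800·393.86) / 4900 = 226.46816

ȳ_st ≈ 226.468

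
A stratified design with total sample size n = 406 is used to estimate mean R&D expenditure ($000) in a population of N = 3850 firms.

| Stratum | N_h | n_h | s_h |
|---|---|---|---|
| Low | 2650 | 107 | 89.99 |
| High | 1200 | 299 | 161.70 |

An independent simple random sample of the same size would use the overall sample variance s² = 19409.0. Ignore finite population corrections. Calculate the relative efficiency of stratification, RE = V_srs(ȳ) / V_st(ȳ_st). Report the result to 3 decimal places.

V̂(ȳ_st) = Σ W_h² s_h²/n_h, with W_h = N_h/N and N = 3850:
  stratum Low: (2650/3850)²·89.99²/107 = 35.8571
  stratum High: (1200/3850)²·161.70²/299 = 8.49552
V_st = 44.3526
V_srs = s²/n = 19409.0/406 = 47.8054
Relative efficiency = V_srs / V_st = 47.8054/44.3526 = 1.0778

RE ≈ 1.078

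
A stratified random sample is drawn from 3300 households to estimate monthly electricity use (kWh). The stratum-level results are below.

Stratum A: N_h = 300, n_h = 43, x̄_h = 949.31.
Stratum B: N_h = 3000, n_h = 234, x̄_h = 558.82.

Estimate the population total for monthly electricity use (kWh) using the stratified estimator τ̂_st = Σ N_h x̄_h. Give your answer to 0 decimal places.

τ̂_st ≈ 1961253

τ̂_st = Σ N_h x̄_h = 300·949.31 + 3000·558.82 = 1961253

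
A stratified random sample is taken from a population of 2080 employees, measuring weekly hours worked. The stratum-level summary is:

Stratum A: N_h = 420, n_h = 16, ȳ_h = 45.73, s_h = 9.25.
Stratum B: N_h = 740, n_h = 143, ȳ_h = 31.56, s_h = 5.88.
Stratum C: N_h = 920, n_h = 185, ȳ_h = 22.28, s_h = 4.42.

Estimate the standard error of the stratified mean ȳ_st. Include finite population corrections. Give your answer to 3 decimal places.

V̂(ȳ_st) = Σ W_h² (1 − n_h/N_h) s_h²/n_h, with W_h = N_h/N and N = 2080:
  stratum A: (420/2080)²·(1 − 16/420)·9.25²/16 = 0.209733
  stratum B: (740/2080)²·(1 − 143/740)·5.88²/143 = 0.0246887
  stratum C: (920/2080)²·(1 − 185/920)·4.42²/185 = 0.0165052
V̂(ȳ_st) = 0.250927
SE(ȳ_st) = √0.250927 = 0.500926

SE(ȳ_st) ≈ 0.501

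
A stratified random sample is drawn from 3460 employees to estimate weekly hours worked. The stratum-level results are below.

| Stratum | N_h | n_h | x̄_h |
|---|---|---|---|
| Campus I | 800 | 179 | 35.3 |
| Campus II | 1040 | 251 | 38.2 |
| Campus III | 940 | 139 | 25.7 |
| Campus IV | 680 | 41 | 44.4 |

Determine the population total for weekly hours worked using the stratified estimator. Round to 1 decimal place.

τ̂_st = Σ N_h x̄_h = 800·35.3 + 1040·38.2 + 940·25.7 + 680·44.4 = 122318.0

τ̂_st ≈ 122318.0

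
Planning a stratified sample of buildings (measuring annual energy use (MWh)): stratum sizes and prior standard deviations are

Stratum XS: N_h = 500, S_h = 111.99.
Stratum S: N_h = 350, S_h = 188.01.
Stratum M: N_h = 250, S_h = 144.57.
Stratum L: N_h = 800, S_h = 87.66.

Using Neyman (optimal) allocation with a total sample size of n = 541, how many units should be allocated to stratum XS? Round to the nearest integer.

Neyman allocation: n_h = n · N_h S_h / Σ N_i S_i, with n = 541.
  stratum XS: N_h·S_h = 500·111.99 = 55995.00
  stratum S: N_h·S_h = 350·188.01 = 65803.50
  stratum M: N_h·S_h = 250·144.57 = 36142.50
  stratum L: N_h·S_h = 800·87.66 = 70128.00
Σ N_h S_h = 228069.00
n for stratum XS = 541·55995.00/228069.00 = 132.825 → 133

133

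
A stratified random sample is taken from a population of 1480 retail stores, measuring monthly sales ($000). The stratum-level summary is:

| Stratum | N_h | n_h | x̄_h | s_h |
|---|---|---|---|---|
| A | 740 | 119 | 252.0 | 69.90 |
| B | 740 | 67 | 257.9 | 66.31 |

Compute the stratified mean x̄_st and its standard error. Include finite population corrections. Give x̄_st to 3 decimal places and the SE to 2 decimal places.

x̄_st = Σ W_h x̄_h = (740·252.0 + 740·257.9)/1480 = 254.95000
V̂(x̄_st) = Σ W_h² (1 − n_h/N_h) s_h²/n_h, with W_h = N_h/N and N = 1480:
  stratum A: (740/1480)²·(1 − 119/740)·69.90²/119 = 8.61405
  stratum B: (740/1480)²·(1 − 67/740)·66.31²/67 = 14.9213
V̂(x̄_st) = 23.5353
SE(x̄_st) = √23.5353 = 4.85132

x̄_st ≈ 254.950, SE ≈ 4.85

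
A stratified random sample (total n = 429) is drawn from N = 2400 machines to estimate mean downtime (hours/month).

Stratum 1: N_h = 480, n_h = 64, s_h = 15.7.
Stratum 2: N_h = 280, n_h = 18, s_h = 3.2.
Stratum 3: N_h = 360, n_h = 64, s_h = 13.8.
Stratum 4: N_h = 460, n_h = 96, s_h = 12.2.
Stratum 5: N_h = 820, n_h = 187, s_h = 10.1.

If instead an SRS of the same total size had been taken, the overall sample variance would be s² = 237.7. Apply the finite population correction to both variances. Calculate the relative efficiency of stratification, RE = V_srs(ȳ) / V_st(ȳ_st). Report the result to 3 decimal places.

V̂(ȳ_st) = Σ W_h² (1 − n_h/N_h) s_h²/n_h, with W_h = N_h/N and N = 2400:
  stratum 1: (480/2400)²·(1 − 64/480)·15.7²/64 = 0.133515
  stratum 2: (280/2400)²·(1 − 18/280)·3.2²/18 = 0.00724543
  stratum 3: (360/2400)²·(1 − 64/360)·13.8²/64 = 0.0550491
  stratum 4: (460/2400)²·(1 − 96/460)·12.2²/96 = 0.0450698
  stratum 5: (820/2400)²·(1 − 187/820)·10.1²/187 = 0.0491582
V_st = 0.290038
V_srs = (1 − 429/2400)·237.7/429 = 0.455038
Relative efficiency = V_srs / V_st = 0.455038/0.290038 = 1.5689

RE ≈ 1.569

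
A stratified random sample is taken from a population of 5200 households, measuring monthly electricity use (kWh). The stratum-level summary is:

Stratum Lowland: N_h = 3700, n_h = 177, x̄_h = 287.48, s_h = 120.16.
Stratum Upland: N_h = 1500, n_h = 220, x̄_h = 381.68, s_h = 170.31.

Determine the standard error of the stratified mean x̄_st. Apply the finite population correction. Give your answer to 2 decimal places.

SE(x̄_st) ≈ 6.98

V̂(x̄_st) = Σ W_h² (1 − n_h/N_h) s_h²/n_h, with W_h = N_h/N and N = 5200:
  stratum Lowland: (3700/5200)²·(1 − 177/3700)·120.16²/177 = 39.3237
  stratum Upland: (1500/5200)²·(1 − 220/1500)·170.31²/220 = 9.36164
V̂(x̄_st) = 48.6853
SE(x̄_st) = √48.6853 = 6.97749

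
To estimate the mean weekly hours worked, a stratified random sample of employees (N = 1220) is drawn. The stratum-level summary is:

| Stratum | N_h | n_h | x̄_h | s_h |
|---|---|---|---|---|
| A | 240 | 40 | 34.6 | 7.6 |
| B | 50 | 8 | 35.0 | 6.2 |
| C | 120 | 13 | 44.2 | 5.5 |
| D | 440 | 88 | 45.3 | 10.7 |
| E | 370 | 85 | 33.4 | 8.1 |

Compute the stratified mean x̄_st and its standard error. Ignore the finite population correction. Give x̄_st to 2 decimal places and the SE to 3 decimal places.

x̄_st = Σ W_h x̄_h = (240·34.6 + 50·35.0 + 120·44.2 + 440·45.3 + 370·33.4)/1220 = 39.05574
V̂(x̄_st) = Σ W_h² s_h²/n_h, with W_h = N_h/N and N = 1220:
  stratum A: (240/1220)²·7.6²/40 = 0.0558818
  stratum B: (50/1220)²·6.2²/8 = 0.00807075
  stratum C: (120/1220)²·5.5²/13 = 0.0225126
  stratum D: (440/1220)²·10.7²/88 = 0.169227
  stratum E: (370/1220)²·8.1²/85 = 0.0709962
V̂(x̄_st) = 0.326689
SE(x̄_st) = √0.326689 = 0.571567

x̄_st ≈ 39.06, SE ≈ 0.572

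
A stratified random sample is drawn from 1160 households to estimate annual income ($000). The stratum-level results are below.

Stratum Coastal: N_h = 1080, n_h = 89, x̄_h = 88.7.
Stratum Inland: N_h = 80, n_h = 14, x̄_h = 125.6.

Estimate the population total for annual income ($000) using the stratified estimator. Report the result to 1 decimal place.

τ̂_st ≈ 105844.0

τ̂_st = Σ N_h x̄_h = 1080·88.7 + 80·125.6 = 105844.0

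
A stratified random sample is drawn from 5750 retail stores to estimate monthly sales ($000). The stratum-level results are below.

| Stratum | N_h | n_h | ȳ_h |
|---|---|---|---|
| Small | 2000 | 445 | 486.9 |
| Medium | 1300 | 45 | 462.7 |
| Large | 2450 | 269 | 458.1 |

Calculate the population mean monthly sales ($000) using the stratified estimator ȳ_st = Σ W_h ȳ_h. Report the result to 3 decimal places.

ȳ_st ≈ 469.157

N = Σ N_h = 5750. Stratum weights W_h = N_h/N.
ȳ_st = (2000·486.9 + 1300·462.7 + 2450·458.1) / 5750 = 469.15739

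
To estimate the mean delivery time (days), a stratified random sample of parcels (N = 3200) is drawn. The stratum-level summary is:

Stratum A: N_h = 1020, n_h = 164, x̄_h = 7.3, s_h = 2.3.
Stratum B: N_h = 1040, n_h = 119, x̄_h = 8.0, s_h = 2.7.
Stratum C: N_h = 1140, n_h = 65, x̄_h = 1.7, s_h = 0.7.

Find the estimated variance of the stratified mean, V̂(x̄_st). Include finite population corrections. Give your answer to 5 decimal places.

V̂(x̄_st) = Σ W_h² (1 − n_h/N_h) s_h²/n_h, with W_h = N_h/N and N = 3200:
  stratum A: (1020/3200)²·(1 − 164/1020)·2.3²/164 = 0.00275034
  stratum B: (1040/3200)²·(1 − 119/1040)·2.7²/119 = 0.00573025
  stratum C: (1140/3200)²·(1 − 65/1140)·0.7²/65 = 0.000902186
V̂(x̄_st) = 0.00938277

V̂(x̄_st) ≈ 0.00938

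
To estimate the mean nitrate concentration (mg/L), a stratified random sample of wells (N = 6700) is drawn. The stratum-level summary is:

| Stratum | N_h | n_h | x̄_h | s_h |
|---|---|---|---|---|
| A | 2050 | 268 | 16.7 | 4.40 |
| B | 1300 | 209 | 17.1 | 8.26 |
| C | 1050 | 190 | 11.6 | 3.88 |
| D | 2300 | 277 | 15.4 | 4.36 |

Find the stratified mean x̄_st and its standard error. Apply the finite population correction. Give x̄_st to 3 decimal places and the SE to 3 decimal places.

x̄_st ≈ 15.532, SE ≈ 0.158

x̄_st = Σ W_h x̄_h = (2050·16.7 + 1300·17.1 + 1050·11.6 + 2300·15.4)/6700 = 15.53209
V̂(x̄_st) = Σ W_h² (1 − n_h/N_h) s_h²/n_h, with W_h = N_h/N and N = 6700:
  stratum A: (2050/6700)²·(1 − 268/2050)·4.40²/268 = 0.00587872
  stratum B: (1300/6700)²·(1 − 209/1300)·8.26²/209 = 0.0103141
  stratum C: (1050/6700)²·(1 − 190/1050)·3.88²/190 = 0.00159385
  stratum D: (2300/6700)²·(1 − 277/2300)·4.36²/277 = 0.00711324
V̂(x̄_st) = 0.0248999
SE(x̄_st) = √0.0248999 = 0.157797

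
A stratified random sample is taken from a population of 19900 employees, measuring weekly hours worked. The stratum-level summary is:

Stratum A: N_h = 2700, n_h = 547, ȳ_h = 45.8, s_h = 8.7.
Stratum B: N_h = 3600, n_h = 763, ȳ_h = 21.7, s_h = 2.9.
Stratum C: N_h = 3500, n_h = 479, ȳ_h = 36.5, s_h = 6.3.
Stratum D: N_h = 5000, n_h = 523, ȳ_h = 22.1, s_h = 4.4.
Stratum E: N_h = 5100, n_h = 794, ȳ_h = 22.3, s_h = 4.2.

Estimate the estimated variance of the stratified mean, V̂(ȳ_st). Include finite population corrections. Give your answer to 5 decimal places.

V̂(ȳ_st) = Σ W_h² (1 − n_h/N_h) s_h²/n_h, with W_h = N_h/N and N = 19900:
  stratum A: (2700/19900)²·(1 − 547/2700)·8.7²/547 = 0.0020312
  stratum B: (3600/19900)²·(1 − 763/3600)·2.9²/763 = 0.000284267
  stratum C: (3500/19900)²·(1 − 479/3500)·6.3²/479 = 0.00221237
  stratum D: (5000/19900)²·(1 − 523/5000)·4.4²/523 = 0.00209245
  stratum E: (5100/19900)²·(1 − 794/5100)·4.2²/794 = 0.00123202
V̂(ȳ_st) = 0.0078523

V̂(ȳ_st) ≈ 0.00785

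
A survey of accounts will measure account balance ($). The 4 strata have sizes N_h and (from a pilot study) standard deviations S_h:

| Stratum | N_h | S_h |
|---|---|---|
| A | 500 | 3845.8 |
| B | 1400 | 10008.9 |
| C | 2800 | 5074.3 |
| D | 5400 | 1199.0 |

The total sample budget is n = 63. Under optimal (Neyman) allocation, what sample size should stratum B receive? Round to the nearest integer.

24

Neyman allocation: n_h = n · N_h S_h / Σ N_i S_i, with n = 63.
  stratum A: N_h·S_h = 500·3845.8 = 1922900.00
  stratum B: N_h·S_h = 1400·10008.9 = 14012460.00
  stratum C: N_h·S_h = 2800·5074.3 = 14208040.00
  stratum D: N_h·S_h = 5400·1199.0 = 6474600.00
Σ N_h S_h = 36618000.00
n for stratum B = 63·14012460.00/36618000.00 = 24.108 → 24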